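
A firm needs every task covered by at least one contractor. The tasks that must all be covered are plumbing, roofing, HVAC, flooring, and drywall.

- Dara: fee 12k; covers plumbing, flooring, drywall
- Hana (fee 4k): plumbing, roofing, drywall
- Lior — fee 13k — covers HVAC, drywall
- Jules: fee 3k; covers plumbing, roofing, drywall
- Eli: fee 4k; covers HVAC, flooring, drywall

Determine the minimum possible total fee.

This is a weighted set-cover instance.
Choose Jules and Eli: together they cover plumbing, roofing, HVAC, flooring, drywall — every task.
Total fee: 3 + 4 = 7.
No cover costs less than 7.

7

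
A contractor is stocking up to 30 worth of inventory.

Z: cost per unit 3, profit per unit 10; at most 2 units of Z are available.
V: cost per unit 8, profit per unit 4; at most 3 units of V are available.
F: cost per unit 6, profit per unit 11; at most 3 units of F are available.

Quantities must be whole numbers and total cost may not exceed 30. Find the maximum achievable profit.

53

Take 2×Z and 3×F: cost 24 ≤ 30, profit 2·10 + 3·11 = 53.
Z has the best ratio (10/3) and is taken to its limit of 2; remaining capacity is filled optimally with the others.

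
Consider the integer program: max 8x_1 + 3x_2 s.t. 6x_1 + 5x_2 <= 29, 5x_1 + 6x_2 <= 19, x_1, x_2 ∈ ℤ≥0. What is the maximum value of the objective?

Relaxing integrality, the LP optimum is 30.40 at (x_1,x_2) = (3.8, 0), which is not an integer point.
(x_1,x_2)=(3,0): 6·3+5·0=18≤29, 5·3+6·0=15≤19, objective 24.
(x_1,x_2)=(2,1): 6·2+5·1=17≤29, 5·2+6·1=16≤19, objective 19.
(x_1,x_2)=(2,0): 6·2+5·0=12≤29, 5·2+6·0=10≤19, objective 16.
The best lattice point is (3,0), giving 24.

24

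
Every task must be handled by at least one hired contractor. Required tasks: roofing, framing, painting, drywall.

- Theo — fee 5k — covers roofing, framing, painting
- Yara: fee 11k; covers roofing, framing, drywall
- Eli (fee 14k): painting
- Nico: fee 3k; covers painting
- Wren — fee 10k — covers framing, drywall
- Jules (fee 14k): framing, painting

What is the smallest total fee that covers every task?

14

This is an integer covering problem.
The greedy cost-per-new-task heuristic would pick Theo and Wren for 15, but a cheaper cover exists.
Choose Yara and Nico: together they cover roofing, framing, painting, drywall — every task.
Total fee: 11 + 3 = 14.
No cover costs less than 14.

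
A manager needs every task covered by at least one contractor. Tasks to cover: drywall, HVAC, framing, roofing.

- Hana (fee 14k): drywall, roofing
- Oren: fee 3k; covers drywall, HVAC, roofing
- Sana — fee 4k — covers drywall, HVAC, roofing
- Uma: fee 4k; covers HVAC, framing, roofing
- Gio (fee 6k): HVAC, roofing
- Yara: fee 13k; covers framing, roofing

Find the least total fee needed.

Choose Oren and Uma: together they cover drywall, HVAC, framing, roofing — every task.
Total fee: 3 + 4 = 7.
No cover costs less than 7.

7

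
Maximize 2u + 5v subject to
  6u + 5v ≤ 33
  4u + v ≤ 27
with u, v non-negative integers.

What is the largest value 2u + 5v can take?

(u,v)=(0,6) is feasible, giving 30.
(u,v)=(1,5) is feasible, giving 27.
(u,v)=(0,5) is feasible, giving 25.
The best lattice point is (0,6), giving 30.

30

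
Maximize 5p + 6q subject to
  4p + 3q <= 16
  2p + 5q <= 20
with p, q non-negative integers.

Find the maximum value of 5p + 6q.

24

The continuous relaxation peaks at (1.43, 3.43) with value 27.71; rounding to a feasible lattice point costs some objective.
(p,q)=(0,4): 4·0+3·4=12≤16, 2·0+5·4=20≤20, objective 24.
(p,q)=(1,3): 4·1+3·3=13≤16, 2·1+5·3=17≤20, objective 23.
No feasible integer point exceeds 24.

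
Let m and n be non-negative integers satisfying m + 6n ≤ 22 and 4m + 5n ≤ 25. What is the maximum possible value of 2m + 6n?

(m,n)=(2,3) is feasible, giving 22.
(m,n)=(1,3) is feasible, giving 20.
(m,n)=(3,2) is feasible, giving 18.
The best lattice point is (2,3), giving 22.

22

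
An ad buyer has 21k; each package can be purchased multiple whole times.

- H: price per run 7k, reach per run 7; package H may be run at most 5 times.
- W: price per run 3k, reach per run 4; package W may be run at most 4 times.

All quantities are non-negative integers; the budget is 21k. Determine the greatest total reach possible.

23

This is a bounded integer knapsack.
W has the best ratio (4/3); taking only W gives at most 4×4 = 16 (stopped by the supply cap of 4).
Mixing does better — 1×H and 4×W: price 19 ≤ 21, reach 1·7 + 4·4 = 23.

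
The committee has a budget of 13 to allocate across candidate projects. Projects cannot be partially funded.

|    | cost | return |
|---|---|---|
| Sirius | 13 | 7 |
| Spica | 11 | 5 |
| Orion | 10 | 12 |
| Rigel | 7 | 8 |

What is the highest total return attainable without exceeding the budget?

Orion: cost 10 ≤ 13, return 12.
Rigel: cost 7 ≤ 13, return 8.
Best is Orion with total return 12.

12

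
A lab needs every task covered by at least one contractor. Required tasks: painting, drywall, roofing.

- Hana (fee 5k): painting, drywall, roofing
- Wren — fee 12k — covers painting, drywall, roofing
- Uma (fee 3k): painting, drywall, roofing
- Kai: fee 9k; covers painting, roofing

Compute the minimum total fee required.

3

This is a weighted set-cover instance.
Uma alone covers painting, drywall, roofing — every task.
Total fee: 3.
No cover costs less than 3.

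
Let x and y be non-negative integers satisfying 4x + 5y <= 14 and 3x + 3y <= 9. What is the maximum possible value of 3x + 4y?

11

(x,y)=(1,2) is feasible, giving 11.
(x,y)=(2,1) is feasible, giving 10.
(x,y)=(0,2) is feasible, giving 8.
No feasible integer point exceeds 11.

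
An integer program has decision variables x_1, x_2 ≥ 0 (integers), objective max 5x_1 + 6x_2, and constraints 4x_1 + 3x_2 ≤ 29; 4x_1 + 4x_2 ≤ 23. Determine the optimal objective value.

(x_1,x_2)=(0,5): 4·0+3·5=15≤29, 4·0+4·5=20≤23, objective 30.
(x_1,x_2)=(1,4): 4·1+3·4=16≤29, 4·1+4·4=20≤23, objective 29.
(x_1,x_2)=(0,4): 4·0+3·4=12≤29, 4·0+4·4=16≤23, objective 24.
Maximum is 30 at (x_1,x_2)=(0,5).

30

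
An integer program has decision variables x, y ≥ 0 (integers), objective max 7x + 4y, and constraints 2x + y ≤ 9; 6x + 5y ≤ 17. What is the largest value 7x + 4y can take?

The continuous relaxation peaks at (2.83, 0) with value 19.83; rounding to a feasible lattice point costs some objective.
(x,y)=(2,1): 2·2+1·1=5≤9, 6·2+5·1=17≤17, objective 18.
(x,y)=(1,2): 2·1+1·2=4≤9, 6·1+5·2=16≤17, objective 15.
(x,y)=(2,0): 2·2+1·0=4≤9, 6·2+5·0=12≤17, objective 14.
No feasible integer point exceeds 18.

18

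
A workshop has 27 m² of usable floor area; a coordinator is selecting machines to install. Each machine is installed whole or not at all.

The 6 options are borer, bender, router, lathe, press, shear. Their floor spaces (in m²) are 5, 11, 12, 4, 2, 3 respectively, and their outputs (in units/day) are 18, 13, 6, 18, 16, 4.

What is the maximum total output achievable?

69

This is an integer program with binary decision variables.
Allowing fractional choices, the relaxed optimum would be about 70.0, but machines are indivisible.
borer + bender + lathe + press + shear: floor space 5 + 11 + 4 + 2 + 3 = 25 ≤ 27, output 18 + 13 + 18 + 16 + 4 = 69.
borer + bender + lathe + press: floor space 5 + 11 + 4 + 2 = 22 ≤ 27, output 18 + 13 + 18 + 16 = 65.
Best is borer, bender, lathe, press, and shear with total output 69.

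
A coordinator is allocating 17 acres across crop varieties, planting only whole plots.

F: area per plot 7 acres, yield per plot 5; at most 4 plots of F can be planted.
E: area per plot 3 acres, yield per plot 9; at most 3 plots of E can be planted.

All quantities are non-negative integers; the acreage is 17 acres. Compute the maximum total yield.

32

1×F and 3×E: area 16 ≤ 17, yield 1·5 + 3·9 = 32.
3×E: area 9 ≤ 17, yield 3·9 = 27.
Best is 32.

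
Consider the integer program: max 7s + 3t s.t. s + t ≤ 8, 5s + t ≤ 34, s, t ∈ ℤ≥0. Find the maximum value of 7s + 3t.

Relaxing integrality, the LP optimum is 50.00 at (s,t) = (6.5, 1.5), which is not an integer point.
(s,t)=(6,2): 1·6+1·2=8≤8, 5·6+1·2=32≤34, objective 48.
(s,t)=(6,1): 1·6+1·1=7≤8, 5·6+1·1=31≤34, objective 45.
(s,t)=(5,3): 1·5+1·3=8≤8, 5·5+1·3=28≤34, objective 44.
(s,t)=(6,0): 1·6+1·0=6≤8, 5·6+1·0=30≤34, objective 42.
The best lattice point is (6,2), giving 48.

48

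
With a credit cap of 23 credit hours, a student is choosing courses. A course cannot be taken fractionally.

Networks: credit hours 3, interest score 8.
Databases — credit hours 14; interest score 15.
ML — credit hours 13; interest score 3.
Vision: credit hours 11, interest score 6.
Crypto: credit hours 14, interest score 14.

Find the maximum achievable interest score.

Treat it as a binary knapsack problem.
Databases: credit hours 14 ≤ 23, interest score 15.
Networks + Crypto: credit hours 3 + 14 = 17 ≤ 23, interest score 8 + 14 = 22.
Networks + Databases: credit hours 3 + 14 = 17 ≤ 23, interest score 8 + 15 = 23.
Best is Networks and Databases with total interest score 23.

23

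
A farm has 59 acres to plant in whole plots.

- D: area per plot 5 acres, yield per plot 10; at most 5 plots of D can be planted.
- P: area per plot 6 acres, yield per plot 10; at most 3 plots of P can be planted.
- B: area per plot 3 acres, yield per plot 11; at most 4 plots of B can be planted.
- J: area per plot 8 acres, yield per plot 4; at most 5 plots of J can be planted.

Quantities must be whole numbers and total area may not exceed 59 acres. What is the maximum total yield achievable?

124

B has the best ratio (11/3); taking only B gives at most 4×11 = 44 (stopped by the supply cap of 4).
Mixing does better — 5×D, 3×P, and 4×B: area 55 ≤ 59, yield 5·10 + 3·10 + 4·11 = 124.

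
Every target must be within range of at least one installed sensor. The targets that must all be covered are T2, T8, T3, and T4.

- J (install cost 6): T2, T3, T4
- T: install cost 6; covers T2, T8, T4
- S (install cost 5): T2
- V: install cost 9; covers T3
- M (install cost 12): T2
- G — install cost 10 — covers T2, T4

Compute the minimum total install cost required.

12

Choose J and T: together they cover T2, T8, T3, T4 — every target.
Total install cost: 6 + 6 = 12.
No cover costs less than 12.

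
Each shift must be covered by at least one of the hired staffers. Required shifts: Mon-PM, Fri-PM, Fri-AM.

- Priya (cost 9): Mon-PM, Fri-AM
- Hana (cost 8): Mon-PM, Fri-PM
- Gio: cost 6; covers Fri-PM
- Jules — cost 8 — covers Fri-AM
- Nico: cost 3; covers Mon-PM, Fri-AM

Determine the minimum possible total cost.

9

This is an integer covering problem.
Choose Gio and Nico: together they cover Mon-PM, Fri-PM, Fri-AM — every shift.
Total cost: 6 + 3 = 9.
No cover costs less than 9.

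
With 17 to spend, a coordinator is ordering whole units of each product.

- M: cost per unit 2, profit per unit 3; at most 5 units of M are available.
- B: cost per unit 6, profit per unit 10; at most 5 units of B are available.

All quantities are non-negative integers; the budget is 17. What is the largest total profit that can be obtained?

This is a bounded integer knapsack.
2×M and 2×B: cost 16 ≤ 17, profit 2·3 + 2·10 = 26.
5×M and 1×B: cost 16 ≤ 17, profit 5·3 + 1·10 = 25.
Best is 26.

26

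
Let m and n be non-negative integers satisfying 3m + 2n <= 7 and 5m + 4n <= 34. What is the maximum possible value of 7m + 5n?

The continuous relaxation peaks at (0, 3.5) with value 17.50; rounding to a feasible lattice point costs some objective.
(m,n)=(1,2): 3·1+2·2=7≤7, 5·1+4·2=13≤34, objective 17.
(m,n)=(0,3): 3·0+2·3=6≤7, 5·0+4·3=12≤34, objective 15.
The best lattice point is (1,2), giving 17.

17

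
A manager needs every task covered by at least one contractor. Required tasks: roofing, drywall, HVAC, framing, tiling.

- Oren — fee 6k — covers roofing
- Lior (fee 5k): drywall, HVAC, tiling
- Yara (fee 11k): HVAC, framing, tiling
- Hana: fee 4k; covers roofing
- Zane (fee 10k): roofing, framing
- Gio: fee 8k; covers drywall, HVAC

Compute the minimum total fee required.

The greedy cost-per-new-task heuristic would pick Lior, Hana, and Zane for 19, but a cheaper cover exists.
Choose Lior and Zane: together they cover roofing, drywall, HVAC, framing, tiling — every task.
Total fee: 5 + 10 = 15.
No cover costs less than 15.

15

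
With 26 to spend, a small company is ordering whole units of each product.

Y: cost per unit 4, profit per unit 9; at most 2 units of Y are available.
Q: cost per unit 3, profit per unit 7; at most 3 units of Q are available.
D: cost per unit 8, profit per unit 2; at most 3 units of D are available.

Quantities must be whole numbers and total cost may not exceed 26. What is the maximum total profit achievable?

41

This is a bounded integer knapsack.
2×Y, 3×Q, and 1×D: cost 25 ≤ 26, profit 2·9 + 3·7 + 1·2 = 41.
2×Y and 3×Q: cost 17 ≤ 26, profit 2·9 + 3·7 = 39.
Best is 41.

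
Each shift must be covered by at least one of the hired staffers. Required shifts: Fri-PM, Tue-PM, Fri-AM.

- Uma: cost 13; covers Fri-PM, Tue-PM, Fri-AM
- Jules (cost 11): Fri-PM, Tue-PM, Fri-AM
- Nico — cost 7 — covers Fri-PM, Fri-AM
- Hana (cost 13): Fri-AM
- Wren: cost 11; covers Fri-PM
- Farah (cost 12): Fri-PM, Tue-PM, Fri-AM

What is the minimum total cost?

11

This is an integer covering problem.
The greedy cost-per-new-shift heuristic would pick Nico and Jules for 18, but a cheaper cover exists.
Jules alone covers Fri-PM, Tue-PM, Fri-AM — every shift.
Total cost: 11.
No cover costs less than 11.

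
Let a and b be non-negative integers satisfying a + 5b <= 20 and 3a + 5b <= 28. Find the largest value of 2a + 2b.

18

(a,b)=(9,0): 1·9+5·0=9≤20, 3·9+5·0=27≤28, objective 18.
(a,b)=(8,0): 1·8+5·0=8≤20, 3·8+5·0=24≤28, objective 16.
The best lattice point is (9,0), giving 18.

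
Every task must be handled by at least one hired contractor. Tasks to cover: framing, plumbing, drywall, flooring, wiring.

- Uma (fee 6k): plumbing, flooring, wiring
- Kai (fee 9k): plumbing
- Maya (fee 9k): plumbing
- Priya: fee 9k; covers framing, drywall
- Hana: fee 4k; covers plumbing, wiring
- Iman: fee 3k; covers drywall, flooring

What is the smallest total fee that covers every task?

This is a weighted set-cover instance.
The greedy cost-per-new-task heuristic would pick Iman, Hana, and Priya for 16, but a cheaper cover exists.
Choose Uma and Priya: together they cover framing, plumbing, drywall, flooring, wiring — every task.
Total fee: 6 + 9 = 15.
No cover costs less than 15.

15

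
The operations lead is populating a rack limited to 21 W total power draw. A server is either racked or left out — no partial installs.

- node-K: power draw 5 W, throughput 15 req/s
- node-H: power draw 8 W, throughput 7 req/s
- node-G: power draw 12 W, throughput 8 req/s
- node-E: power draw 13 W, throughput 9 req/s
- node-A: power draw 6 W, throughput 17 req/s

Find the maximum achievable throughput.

39

Allowing fractional choices, the relaxed optimum would be about 40.4, but servers are indivisible.
node-K + node-H + node-A: power draw 5 + 8 + 6 = 19 ≤ 21, throughput 15 + 7 + 17 = 39.
node-E + node-A: power draw 13 + 6 = 19 ≤ 21, throughput 9 + 17 = 26.
node-K + node-A: power draw 5 + 6 = 11 ≤ 21, throughput 15 + 17 = 32.
Best is node-K, node-H, and node-A with total throughput 39.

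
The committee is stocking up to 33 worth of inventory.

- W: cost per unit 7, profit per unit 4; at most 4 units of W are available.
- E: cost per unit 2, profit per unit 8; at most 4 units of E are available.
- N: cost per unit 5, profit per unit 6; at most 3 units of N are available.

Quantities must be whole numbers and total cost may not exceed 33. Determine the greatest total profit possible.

Take 1×W, 4×E, and 3×N: cost 30 ≤ 33, profit 1·4 + 4·8 + 3·6 = 54.
E has the best ratio (8/2) and is taken to its limit of 4; remaining capacity is filled optimally with the others.

54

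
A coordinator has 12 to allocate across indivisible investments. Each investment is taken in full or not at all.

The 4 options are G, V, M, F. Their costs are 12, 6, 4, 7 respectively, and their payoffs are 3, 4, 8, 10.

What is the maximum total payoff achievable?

18

Treat it as a binary knapsack problem.
Allowing fractional choices, the relaxed optimum would be about 18.7, but investments are indivisible.
M + F: cost 4 + 7 = 11 ≤ 12, payoff 8 + 10 = 18.
V + M: cost 6 + 4 = 10 ≤ 12, payoff 4 + 8 = 12.
F: cost 7 ≤ 12, payoff 10.
Best is M and F with total payoff 18.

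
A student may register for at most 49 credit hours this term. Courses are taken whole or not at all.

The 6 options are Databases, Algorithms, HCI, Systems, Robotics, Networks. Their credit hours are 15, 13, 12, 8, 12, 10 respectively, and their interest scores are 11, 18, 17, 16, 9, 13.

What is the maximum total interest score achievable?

Take Algorithms, HCI, Systems, and Networks: credit hours 13 + 12 + 8 + 10 = 43 ≤ 49, interest score 18 + 17 + 16 + 13 = 64.
No other feasible combination does better.

64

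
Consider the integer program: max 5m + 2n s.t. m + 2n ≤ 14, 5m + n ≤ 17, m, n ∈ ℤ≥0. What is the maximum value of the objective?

22

(m,n)=(2,6): 1·2+2·6=14≤14, 5·2+1·6=16≤17, objective 22.
(m,n)=(2,5): 1·2+2·5=12≤14, 5·2+1·5=15≤17, objective 20.
(m,n)=(2,4): 1·2+2·4=10≤14, 5·2+1·4=14≤17, objective 18.
Maximum is 22 at (m,n)=(2,6).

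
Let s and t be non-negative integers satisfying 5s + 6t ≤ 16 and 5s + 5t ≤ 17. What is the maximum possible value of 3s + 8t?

16

Relaxing integrality, the LP optimum is 21.33 at (s,t) = (0, 2.67), which is not an integer point.
(s,t)=(0,2): 5·0+6·2=12≤16, 5·0+5·2=10≤17, objective 16.
(s,t)=(1,1): 5·1+6·1=11≤16, 5·1+5·1=10≤17, objective 11.
(s,t)=(0,1): 5·0+6·1=6≤16, 5·0+5·1=5≤17, objective 8.
The best lattice point is (0,2), giving 16.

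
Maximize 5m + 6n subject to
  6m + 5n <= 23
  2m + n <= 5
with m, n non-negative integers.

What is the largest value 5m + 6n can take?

(m,n)=(0,4): 6·0+5·4=20≤23, 2·0+1·4=4≤5, objective 24.
(m,n)=(1,3): 6·1+5·3=21≤23, 2·1+1·3=5≤5, objective 23.
(m,n)=(0,3): 6·0+5·3=15≤23, 2·0+1·3=3≤5, objective 18.
No feasible integer point exceeds 24.

24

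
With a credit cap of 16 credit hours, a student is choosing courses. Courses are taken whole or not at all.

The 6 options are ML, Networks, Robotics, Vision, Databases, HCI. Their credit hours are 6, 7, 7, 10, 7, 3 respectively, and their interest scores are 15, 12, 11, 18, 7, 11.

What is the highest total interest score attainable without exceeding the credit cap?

Treat it as a binary knapsack problem.
Take ML, Networks, and HCI: credit hours 6 + 7 + 3 = 16 ≤ 16, interest score 15 + 12 + 11 = 38.
No other feasible combination does better.

38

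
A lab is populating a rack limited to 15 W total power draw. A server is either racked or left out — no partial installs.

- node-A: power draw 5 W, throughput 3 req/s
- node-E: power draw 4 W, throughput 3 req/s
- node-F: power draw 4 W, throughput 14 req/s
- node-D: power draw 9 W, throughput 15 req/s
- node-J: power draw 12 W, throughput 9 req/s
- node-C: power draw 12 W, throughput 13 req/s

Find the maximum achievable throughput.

29

Treat it as a binary knapsack problem.
Allowing fractional choices, the relaxed optimum would be about 31.2, but servers are indivisible.
node-A + node-E + node-F: power draw 5 + 4 + 4 = 13 ≤ 15, throughput 3 + 3 + 14 = 20.
node-E + node-D: power draw 4 + 9 = 13 ≤ 15, throughput 3 + 15 = 18.
node-F + node-D: power draw 4 + 9 = 13 ≤ 15, throughput 14 + 15 = 29.
Best is node-F and node-D with total throughput 29.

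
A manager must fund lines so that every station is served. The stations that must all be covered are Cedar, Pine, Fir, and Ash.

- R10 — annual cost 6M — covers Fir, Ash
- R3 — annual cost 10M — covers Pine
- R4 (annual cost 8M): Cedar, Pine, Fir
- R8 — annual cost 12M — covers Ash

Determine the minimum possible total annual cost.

14

Choose R10 and R4: together they cover Cedar, Pine, Fir, Ash — every station.
Total annual cost: 6 + 8 = 14.
No cover costs less than 14.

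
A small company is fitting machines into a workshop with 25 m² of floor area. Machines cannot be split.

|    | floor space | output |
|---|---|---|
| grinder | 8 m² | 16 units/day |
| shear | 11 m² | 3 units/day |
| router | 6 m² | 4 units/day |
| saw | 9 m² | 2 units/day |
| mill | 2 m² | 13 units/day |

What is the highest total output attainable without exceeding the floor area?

35

Allowing fractional choices, the relaxed optimum would be about 35.5, but machines are indivisible.
grinder + router + saw + mill: floor space 8 + 6 + 9 + 2 = 25 ≤ 25, output 16 + 4 + 2 + 13 = 35.
grinder + router + mill: floor space 8 + 6 + 2 = 16 ≤ 25, output 16 + 4 + 13 = 33.
grinder + shear + mill: floor space 8 + 11 + 2 = 21 ≤ 25, output 16 + 3 + 13 = 32.
Best is grinder, router, saw, and mill with total output 35.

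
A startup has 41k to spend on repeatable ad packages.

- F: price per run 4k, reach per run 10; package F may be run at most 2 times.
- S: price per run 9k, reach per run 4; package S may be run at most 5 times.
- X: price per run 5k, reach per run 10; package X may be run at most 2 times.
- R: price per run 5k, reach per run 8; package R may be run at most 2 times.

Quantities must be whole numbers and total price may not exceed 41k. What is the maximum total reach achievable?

60

Take 2×F, 1×S, 2×X, and 2×R: price 37 ≤ 41, reach 2·10 + 1·4 + 2·10 + 2·8 = 60.
F has the best ratio (10/4) and is taken to its limit of 2; remaining capacity is filled optimally with the others.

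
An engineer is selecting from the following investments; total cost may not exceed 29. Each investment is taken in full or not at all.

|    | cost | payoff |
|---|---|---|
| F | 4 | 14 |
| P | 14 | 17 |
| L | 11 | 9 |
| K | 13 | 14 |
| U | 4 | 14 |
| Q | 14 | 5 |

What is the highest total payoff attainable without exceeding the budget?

Take F, P, and U: cost 4 + 14 + 4 = 22 ≤ 29, payoff 14 + 17 + 14 = 45.
No other feasible combination does better.

45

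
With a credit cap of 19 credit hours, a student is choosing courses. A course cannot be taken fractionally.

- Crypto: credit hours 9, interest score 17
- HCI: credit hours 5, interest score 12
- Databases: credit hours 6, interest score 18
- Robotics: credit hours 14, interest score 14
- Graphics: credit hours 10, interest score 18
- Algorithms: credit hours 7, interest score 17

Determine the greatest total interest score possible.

47

Databases + Algorithms: credit hours 6 + 7 = 13 ≤ 19, interest score 18 + 17 = 35.
HCI + Databases + Algorithms: credit hours 5 + 6 + 7 = 18 ≤ 19, interest score 12 + 18 + 17 = 47.
Databases + Graphics: credit hours 6 + 10 = 16 ≤ 19, interest score 18 + 18 = 36.
Best is HCI, Databases, and Algorithms with total interest score 47.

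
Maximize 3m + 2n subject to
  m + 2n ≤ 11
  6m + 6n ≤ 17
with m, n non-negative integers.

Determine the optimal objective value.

6

Relaxing integrality, the LP optimum is 8.50 at (m,n) = (2.83, 0), which is not an integer point.
(m,n)=(2,0): 1·2+2·0=2≤11, 6·2+6·0=12≤17, objective 6.
(m,n)=(1,1): 1·1+2·1=3≤11, 6·1+6·1=12≤17, objective 5.
(m,n)=(1,0): 1·1+2·0=1≤11, 6·1+6·0=6≤17, objective 3.
The best lattice point is (2,0), giving 6.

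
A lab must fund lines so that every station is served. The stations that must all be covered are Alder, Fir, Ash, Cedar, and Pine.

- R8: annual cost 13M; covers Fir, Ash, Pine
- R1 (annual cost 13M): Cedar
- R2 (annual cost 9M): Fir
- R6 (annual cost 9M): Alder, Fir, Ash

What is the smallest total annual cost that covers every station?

35

This is a weighted set-cover instance.
Choose R8, R1, and R6: together they cover Alder, Fir, Ash, Cedar, Pine — every station.
Total annual cost: 13 + 13 + 9 = 35.
No cover costs less than 35.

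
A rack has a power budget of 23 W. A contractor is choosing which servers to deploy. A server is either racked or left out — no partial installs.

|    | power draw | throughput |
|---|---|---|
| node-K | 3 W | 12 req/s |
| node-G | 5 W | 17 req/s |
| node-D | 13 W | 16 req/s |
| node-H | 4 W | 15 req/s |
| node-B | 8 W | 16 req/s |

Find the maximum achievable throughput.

60

Take node-K, node-G, node-H, and node-B: power draw 3 + 5 + 4 + 8 = 20 ≤ 23, throughput 12 + 17 + 15 + 16 = 60.
No other feasible combination does better.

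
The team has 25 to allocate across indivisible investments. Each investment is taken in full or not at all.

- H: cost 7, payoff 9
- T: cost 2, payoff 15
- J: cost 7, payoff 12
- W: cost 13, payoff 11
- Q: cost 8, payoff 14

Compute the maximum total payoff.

50

T + J + Q: cost 2 + 7 + 8 = 17 ≤ 25, payoff 15 + 12 + 14 = 41.
T + W + Q: cost 2 + 13 + 8 = 23 ≤ 25, payoff 15 + 11 + 14 = 40.
H + T + J + Q: cost 7 + 2 + 7 + 8 = 24 ≤ 25, payoff 9 + 15 + 12 + 14 = 50.
Best is H, T, J, and Q with total payoff 50.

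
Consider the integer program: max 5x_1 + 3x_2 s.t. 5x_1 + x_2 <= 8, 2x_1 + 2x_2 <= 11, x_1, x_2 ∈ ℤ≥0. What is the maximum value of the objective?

15

(x_1,x_2)=(0,5): 5·0+1·5=5≤8, 2·0+2·5=10≤11, objective 15.
(x_1,x_2)=(1,3): 5·1+1·3=8≤8, 2·1+2·3=8≤11, objective 14.
The best lattice point is (0,5), giving 15.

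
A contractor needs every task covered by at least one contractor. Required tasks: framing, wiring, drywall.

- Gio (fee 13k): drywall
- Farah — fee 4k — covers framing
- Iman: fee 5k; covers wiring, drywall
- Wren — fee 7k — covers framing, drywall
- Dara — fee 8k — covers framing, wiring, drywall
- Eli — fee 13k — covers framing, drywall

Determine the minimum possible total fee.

8

The greedy cost-per-new-task heuristic would pick Iman and Farah for 9, but a cheaper cover exists.
Dara alone covers framing, wiring, drywall — every task.
Total fee: 8.
No cover costs less than 8.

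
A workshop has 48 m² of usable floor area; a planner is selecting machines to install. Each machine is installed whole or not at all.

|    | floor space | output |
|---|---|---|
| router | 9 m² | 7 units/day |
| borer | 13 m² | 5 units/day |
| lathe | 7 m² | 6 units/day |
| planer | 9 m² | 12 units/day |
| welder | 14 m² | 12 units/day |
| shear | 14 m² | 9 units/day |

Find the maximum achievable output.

router + planer + welder + shear: floor space 9 + 9 + 14 + 14 = 46 ≤ 48, output 7 + 12 + 12 + 9 = 40.
lathe + planer + welder + shear: floor space 7 + 9 + 14 + 14 = 44 ≤ 48, output 6 + 12 + 12 + 9 = 39.
router + lathe + planer + welder: floor space 9 + 7 + 9 + 14 = 39 ≤ 48, output 7 + 6 + 12 + 12 = 37.
Best is router, planer, welder, and shear with total output 40.

40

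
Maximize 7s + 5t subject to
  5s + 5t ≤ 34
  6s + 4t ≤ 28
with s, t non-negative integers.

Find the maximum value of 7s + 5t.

The continuous relaxation peaks at (0.4, 6.4) with value 34.80; rounding to a feasible lattice point costs some objective.
(s,t)=(2,4): 5·2+5·4=30≤34, 6·2+4·4=28≤28, objective 34.
(s,t)=(1,5): 5·1+5·5=30≤34, 6·1+4·5=26≤28, objective 32.
The best lattice point is (2,4), giving 34.

34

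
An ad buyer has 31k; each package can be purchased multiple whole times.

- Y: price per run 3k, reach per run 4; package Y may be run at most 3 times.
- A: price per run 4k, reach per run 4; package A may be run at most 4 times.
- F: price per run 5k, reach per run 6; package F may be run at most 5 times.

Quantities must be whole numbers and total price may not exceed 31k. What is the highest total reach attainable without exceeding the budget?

38

This is a bounded integer knapsack.
Take 2×Y and 5×F: price 31 ≤ 31, reach 2·4 + 5·6 = 38.
No other integer combination yields more.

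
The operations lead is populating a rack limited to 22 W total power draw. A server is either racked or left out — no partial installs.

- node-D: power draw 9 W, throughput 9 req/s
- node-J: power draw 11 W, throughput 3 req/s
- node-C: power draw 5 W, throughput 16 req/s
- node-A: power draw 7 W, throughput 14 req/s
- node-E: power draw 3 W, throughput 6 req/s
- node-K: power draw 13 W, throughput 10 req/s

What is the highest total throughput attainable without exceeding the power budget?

Take node-D, node-C, and node-A: power draw 9 + 5 + 7 = 21 ≤ 22, throughput 9 + 16 + 14 = 39.
No other feasible combination does better.

39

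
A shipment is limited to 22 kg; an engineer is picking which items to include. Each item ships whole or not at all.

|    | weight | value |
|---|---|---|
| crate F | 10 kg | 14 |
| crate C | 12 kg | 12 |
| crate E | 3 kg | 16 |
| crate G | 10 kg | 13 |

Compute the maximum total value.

30

This is a 0-1 knapsack instance.
Take crate F and crate E: weight 10 + 3 = 13 ≤ 22, value 14 + 16 = 30.
No other feasible combination does better.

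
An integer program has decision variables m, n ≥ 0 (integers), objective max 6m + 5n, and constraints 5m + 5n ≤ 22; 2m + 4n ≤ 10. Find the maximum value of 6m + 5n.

24

Relaxing integrality, the LP optimum is 26.40 at (m,n) = (4.4, 0), which is not an integer point.
(m,n)=(4,0): 5·4+5·0=20≤22, 2·4+4·0=8≤10, objective 24.
(m,n)=(3,1): 5·3+5·1=20≤22, 2·3+4·1=10≤10, objective 23.
(m,n)=(3,0): 5·3+5·0=15≤22, 2·3+4·0=6≤10, objective 18.
The best lattice point is (4,0), giving 24.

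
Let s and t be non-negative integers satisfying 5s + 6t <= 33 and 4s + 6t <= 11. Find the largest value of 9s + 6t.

18

(s,t)=(2,0): 5·2+6·0=10≤33, 4·2+6·0=8≤11, objective 18.
(s,t)=(1,1): 5·1+6·1=11≤33, 4·1+6·1=10≤11, objective 15.
(s,t)=(1,0): 5·1+6·0=5≤33, 4·1+6·0=4≤11, objective 9.
The best lattice point is (2,0), giving 18.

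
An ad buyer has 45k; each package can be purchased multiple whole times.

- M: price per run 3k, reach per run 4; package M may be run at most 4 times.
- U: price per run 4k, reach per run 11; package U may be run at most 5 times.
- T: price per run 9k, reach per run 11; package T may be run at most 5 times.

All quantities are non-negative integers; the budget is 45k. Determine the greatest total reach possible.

U has the best ratio (11/4); taking only U gives at most 5×11 = 55 (stopped by the supply cap of 5).
Mixing does better — 2×M, 5×U, and 2×T: price 44 ≤ 45, reach 2·4 + 5·11 + 2·11 = 85.

85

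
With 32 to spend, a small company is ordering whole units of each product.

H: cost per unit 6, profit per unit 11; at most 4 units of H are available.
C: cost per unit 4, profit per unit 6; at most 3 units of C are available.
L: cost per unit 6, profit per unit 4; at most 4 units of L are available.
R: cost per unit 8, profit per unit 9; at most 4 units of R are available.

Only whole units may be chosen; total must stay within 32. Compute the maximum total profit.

56

This is a bounded integer knapsack.
Take 4×H and 2×C: cost 32 ≤ 32, profit 4·11 + 2·6 = 56.
H has the best ratio (11/6) and is taken to its limit of 4; remaining capacity is filled optimally with the others.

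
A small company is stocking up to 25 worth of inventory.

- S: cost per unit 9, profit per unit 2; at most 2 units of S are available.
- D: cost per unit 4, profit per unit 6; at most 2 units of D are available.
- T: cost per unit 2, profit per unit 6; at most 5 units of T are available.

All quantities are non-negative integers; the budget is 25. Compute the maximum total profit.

T has the best ratio (6/2); taking only T gives at most 5×6 = 30 (stopped by the supply cap of 5).
Mixing does better — 2×D and 5×T: cost 18 ≤ 25, profit 2·6 + 5·6 = 42.

42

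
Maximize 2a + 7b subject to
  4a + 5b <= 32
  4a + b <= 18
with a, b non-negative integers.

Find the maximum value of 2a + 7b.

The continuous relaxation peaks at (0, 6.4) with value 44.80; rounding to a feasible lattice point costs some objective.
(a,b)=(0,6) is feasible, giving 42.
(a,b)=(1,5) is feasible, giving 37.
(a,b)=(0,5) is feasible, giving 35.
Maximum is 42 at (a,b)=(0,6).

42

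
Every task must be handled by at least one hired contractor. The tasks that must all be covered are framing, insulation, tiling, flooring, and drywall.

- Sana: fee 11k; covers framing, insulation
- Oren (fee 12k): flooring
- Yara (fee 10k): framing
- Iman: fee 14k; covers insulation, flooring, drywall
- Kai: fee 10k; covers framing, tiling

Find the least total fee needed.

Choose Iman and Kai: together they cover framing, insulation, tiling, flooring, drywall — every task.
Total fee: 14 + 10 = 24.
No cover costs less than 24.

24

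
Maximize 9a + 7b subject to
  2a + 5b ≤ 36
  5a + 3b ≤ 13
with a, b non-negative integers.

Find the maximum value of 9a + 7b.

Relaxing integrality, the LP optimum is 30.33 at (a,b) = (0, 4.33), which is not an integer point.
(a,b)=(0,4): 2·0+5·4=20≤36, 5·0+3·4=12≤13, objective 28.
(a,b)=(0,3): 2·0+5·3=15≤36, 5·0+3·3=9≤13, objective 21.
No feasible integer point exceeds 28.

28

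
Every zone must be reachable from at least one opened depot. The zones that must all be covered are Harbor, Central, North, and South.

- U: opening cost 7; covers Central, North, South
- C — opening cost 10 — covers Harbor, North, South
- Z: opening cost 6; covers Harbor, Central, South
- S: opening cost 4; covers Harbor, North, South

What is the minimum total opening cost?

10

This is a weighted set-cover instance.
Choose Z and S: together they cover Harbor, Central, North, South — every zone.
Total opening cost: 6 + 4 = 10.
No cover costs less than 10.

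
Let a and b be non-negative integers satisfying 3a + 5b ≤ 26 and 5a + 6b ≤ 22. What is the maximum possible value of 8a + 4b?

32

(a,b)=(4,0): 3·4+5·0=12≤26, 5·4+6·0=20≤22, objective 32.
(a,b)=(3,1): 3·3+5·1=14≤26, 5·3+6·1=21≤22, objective 28.
(a,b)=(3,0): 3·3+5·0=9≤26, 5·3+6·0=15≤22, objective 24.
No feasible integer point exceeds 32.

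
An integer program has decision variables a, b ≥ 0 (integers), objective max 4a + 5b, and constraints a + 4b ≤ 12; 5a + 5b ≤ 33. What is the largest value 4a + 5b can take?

The continuous relaxation peaks at (4.8, 1.8) with value 28.20; rounding to a feasible lattice point costs some objective.
(a,b)=(4,2): 1·4+4·2=12≤12, 5·4+5·2=30≤33, objective 26.
(a,b)=(5,1): 1·5+4·1=9≤12, 5·5+5·1=30≤33, objective 25.
(a,b)=(3,2): 1·3+4·2=11≤12, 5·3+5·2=25≤33, objective 22.
(a,b)=(4,1): 1·4+4·1=8≤12, 5·4+5·1=25≤33, objective 21.
No feasible integer point exceeds 26.

26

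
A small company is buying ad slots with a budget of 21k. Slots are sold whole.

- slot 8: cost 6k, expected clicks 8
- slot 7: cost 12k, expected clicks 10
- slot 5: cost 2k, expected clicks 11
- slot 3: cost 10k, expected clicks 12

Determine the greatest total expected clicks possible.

slot 5 + slot 3: cost 2 + 10 = 12 ≤ 21, expected clicks 11 + 12 = 23.
slot 8 + slot 5 + slot 3: cost 6 + 2 + 10 = 18 ≤ 21, expected clicks 8 + 11 + 12 = 31.
slot 8 + slot 7 + slot 5: cost 6 + 12 + 2 = 20 ≤ 21, expected clicks 8 + 10 + 11 = 29.
Best is slot 8, slot 5, and slot 3 with total expected clicks 31.

31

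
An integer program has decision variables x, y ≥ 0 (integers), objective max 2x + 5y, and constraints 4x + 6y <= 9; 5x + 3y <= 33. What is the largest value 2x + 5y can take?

(x,y)=(0,1): 4·0+6·1=6≤9, 5·0+3·1=3≤33, objective 5.
(x,y)=(1,0): 4·1+6·0=4≤9, 5·1+3·0=5≤33, objective 2.
(x,y)=(0,0): 4·0+6·0=0≤9, 5·0+3·0=0≤33, objective 0.
The best lattice point is (0,1), giving 5.

5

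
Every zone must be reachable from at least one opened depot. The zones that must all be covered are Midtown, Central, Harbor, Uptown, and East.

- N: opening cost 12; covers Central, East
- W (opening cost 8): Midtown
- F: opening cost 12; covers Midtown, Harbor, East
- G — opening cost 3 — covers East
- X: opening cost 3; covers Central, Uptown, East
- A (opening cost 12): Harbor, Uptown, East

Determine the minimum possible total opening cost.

15

This is an integer covering problem.
Choose F and X: together they cover Midtown, Central, Harbor, Uptown, East — every zone.
Total opening cost: 12 + 3 = 15.
No cover costs less than 15.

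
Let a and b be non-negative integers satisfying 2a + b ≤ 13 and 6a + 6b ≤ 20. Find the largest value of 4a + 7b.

21

The continuous relaxation peaks at (0, 3.33) with value 23.33; rounding to a feasible lattice point costs some objective.
(a,b)=(0,3): 2·0+1·3=3≤13, 6·0+6·3=18≤20, objective 21.
(a,b)=(1,2): 2·1+1·2=4≤13, 6·1+6·2=18≤20, objective 18.
(a,b)=(0,2): 2·0+1·2=2≤13, 6·0+6·2=12≤20, objective 14.
No feasible integer point exceeds 21.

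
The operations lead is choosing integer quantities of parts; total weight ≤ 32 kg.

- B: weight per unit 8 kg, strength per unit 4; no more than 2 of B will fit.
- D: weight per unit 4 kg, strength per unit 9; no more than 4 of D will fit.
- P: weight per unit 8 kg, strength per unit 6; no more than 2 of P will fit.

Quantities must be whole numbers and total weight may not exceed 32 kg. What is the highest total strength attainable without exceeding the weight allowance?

This is a bounded integer knapsack.
D has the best ratio (9/4); taking only D gives at most 4×9 = 36 (stopped by the supply cap of 4).
Mixing does better — 4×D and 2×P: weight 32 ≤ 32, strength 4·9 + 2·6 = 48.

48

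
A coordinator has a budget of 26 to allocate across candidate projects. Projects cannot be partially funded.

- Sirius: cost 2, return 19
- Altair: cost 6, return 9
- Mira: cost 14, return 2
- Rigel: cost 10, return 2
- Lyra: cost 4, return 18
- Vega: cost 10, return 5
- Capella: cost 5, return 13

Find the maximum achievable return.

Take Sirius, Altair, Lyra, and Capella: cost 2 + 6 + 4 + 5 = 17 ≤ 26, return 19 + 9 + 18 + 13 = 59.
No other feasible combination does better.

59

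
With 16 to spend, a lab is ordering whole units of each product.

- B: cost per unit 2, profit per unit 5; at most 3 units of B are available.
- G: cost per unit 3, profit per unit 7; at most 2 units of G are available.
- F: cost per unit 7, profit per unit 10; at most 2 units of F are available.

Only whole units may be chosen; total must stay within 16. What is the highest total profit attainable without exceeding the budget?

1×B, 2×G, and 1×F: cost 15 ≤ 16, profit 1·5 + 2·7 + 1·10 = 29.
3×B, 1×G, and 1×F: cost 16 ≤ 16, profit 3·5 + 1·7 + 1·10 = 32.
Best is 32.

32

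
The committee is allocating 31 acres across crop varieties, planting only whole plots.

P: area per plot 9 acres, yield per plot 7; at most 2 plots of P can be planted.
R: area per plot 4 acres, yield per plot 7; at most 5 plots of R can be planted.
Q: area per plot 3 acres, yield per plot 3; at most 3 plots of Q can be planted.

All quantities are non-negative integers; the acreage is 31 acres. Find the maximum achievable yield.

R has the best ratio (7/4); taking only R gives at most 5×7 = 35 (stopped by the supply cap of 5).
Mixing does better — 5×R and 3×Q: area 29 ≤ 31, yield 5·7 + 3·3 = 44.

44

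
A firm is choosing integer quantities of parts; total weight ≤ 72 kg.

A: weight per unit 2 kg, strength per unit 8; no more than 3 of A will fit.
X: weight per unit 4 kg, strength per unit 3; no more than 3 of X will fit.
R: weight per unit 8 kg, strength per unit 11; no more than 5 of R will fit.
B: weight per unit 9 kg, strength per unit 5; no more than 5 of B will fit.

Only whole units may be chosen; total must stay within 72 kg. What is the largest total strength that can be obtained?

95

This is a bounded integer knapsack.
3×A, 2×X, 5×R, and 2×B: weight 72 ≤ 72, strength 3·8 + 2·3 + 5·11 + 2·5 = 95.
3×A, 3×X, 5×R, and 1×B: weight 67 ≤ 72, strength 3·8 + 3·3 + 5·11 + 1·5 = 93.
Best is 95.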